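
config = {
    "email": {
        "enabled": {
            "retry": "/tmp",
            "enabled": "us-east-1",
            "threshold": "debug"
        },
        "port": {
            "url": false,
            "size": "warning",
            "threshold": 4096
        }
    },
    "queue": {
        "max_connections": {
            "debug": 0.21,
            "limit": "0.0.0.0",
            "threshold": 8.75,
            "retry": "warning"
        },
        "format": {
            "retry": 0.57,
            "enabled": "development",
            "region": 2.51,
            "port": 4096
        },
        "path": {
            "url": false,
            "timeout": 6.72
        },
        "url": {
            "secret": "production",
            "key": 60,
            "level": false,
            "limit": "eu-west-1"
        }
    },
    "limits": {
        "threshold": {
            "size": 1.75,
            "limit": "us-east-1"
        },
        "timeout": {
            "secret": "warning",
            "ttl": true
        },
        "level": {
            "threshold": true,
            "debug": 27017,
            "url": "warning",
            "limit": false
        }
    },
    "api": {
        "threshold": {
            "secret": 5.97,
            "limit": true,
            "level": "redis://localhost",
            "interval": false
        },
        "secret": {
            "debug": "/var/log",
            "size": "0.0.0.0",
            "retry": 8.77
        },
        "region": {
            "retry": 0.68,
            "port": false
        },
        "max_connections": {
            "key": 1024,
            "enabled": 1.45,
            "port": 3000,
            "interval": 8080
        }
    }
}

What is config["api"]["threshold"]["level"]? "redis://localhost"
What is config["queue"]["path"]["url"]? False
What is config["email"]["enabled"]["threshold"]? "debug"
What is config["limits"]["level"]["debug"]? 27017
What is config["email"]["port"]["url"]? False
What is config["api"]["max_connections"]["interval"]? 8080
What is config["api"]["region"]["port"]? False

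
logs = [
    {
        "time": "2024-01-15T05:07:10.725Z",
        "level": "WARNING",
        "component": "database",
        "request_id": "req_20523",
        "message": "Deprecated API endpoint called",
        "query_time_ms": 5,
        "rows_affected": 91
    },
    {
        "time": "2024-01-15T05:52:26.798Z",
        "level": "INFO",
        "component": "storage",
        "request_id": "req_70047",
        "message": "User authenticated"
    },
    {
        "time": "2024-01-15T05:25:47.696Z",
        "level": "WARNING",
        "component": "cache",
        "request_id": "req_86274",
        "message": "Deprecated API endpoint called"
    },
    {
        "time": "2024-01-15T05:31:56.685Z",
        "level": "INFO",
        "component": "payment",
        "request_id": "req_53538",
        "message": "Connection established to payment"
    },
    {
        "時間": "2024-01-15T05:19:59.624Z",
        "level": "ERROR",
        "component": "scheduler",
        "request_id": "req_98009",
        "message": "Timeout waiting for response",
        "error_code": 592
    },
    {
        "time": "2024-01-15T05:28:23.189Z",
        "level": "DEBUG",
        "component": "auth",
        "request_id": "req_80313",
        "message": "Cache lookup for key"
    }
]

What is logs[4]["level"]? "ERROR"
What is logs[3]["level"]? "INFO"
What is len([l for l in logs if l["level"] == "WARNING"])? 2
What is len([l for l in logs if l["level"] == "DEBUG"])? 1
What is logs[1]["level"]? "INFO"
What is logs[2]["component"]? "cache"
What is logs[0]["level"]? "WARNING"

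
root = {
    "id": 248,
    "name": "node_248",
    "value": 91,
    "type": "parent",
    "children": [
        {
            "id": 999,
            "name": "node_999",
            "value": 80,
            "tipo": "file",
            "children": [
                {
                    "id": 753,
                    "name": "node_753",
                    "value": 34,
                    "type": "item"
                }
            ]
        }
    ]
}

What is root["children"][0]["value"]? 80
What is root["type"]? "parent"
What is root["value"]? 91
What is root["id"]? 248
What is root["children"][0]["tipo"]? "file"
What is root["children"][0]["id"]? 999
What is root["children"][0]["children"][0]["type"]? "item"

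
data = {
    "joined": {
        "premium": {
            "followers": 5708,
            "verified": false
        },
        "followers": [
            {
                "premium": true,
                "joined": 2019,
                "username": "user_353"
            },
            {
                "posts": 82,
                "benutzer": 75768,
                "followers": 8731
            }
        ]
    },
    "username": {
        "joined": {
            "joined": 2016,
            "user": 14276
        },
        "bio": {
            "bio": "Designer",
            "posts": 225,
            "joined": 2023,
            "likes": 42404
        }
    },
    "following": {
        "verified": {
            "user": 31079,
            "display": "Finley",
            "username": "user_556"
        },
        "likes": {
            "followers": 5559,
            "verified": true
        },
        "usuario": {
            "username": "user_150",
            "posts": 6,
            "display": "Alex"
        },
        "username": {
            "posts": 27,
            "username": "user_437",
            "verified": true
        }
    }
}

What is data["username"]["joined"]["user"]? 14276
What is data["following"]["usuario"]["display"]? "Alex"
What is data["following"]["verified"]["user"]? 31079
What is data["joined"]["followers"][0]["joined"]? 2019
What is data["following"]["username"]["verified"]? True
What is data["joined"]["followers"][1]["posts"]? 82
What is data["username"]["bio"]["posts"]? 225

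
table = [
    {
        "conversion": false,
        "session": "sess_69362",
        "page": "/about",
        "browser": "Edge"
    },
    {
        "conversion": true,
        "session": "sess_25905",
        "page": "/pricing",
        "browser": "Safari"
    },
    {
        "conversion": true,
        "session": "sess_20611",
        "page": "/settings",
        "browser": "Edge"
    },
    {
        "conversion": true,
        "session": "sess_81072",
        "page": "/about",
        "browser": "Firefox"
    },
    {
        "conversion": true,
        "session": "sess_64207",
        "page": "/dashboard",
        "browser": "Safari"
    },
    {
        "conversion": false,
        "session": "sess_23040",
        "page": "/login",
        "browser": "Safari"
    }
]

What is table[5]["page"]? "/login"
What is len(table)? 6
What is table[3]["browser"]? "Firefox"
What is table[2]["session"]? "sess_20611"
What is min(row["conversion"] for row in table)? False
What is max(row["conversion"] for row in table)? True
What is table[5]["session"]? "sess_23040"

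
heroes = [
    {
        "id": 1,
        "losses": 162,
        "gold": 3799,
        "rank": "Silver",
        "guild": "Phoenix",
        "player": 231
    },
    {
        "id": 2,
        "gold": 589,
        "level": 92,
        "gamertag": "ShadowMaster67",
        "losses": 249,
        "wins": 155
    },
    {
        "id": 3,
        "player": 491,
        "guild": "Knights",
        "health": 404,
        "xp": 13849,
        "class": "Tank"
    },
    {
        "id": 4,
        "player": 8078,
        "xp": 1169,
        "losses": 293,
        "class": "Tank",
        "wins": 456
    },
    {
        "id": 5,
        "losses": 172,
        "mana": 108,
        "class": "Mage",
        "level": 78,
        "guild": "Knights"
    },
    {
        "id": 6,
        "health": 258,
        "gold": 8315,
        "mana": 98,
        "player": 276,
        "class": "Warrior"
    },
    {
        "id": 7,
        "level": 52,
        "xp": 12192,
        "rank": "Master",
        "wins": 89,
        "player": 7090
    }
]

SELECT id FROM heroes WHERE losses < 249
[1, 5]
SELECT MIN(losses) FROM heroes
162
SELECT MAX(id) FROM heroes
7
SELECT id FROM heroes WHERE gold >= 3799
[1, 6]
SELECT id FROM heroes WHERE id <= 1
[1]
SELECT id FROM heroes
[1, 2, 3, 4, 5, 6, 7]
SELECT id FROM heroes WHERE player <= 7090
[1, 3, 6, 7]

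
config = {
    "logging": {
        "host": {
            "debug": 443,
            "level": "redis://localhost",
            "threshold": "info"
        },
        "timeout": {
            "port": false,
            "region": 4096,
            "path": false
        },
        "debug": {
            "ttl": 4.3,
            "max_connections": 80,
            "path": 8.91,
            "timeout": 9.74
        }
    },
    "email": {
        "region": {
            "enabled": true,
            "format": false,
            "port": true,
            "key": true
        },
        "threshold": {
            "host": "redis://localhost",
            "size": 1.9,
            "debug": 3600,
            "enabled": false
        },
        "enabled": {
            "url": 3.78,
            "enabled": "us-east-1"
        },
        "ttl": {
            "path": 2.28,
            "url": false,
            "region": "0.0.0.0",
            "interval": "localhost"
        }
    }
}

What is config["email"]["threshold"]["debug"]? 3600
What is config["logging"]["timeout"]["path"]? False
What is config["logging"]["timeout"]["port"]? False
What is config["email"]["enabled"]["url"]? 3.78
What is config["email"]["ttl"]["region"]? "0.0.0.0"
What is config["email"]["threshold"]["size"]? 1.9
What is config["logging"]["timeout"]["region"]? 4096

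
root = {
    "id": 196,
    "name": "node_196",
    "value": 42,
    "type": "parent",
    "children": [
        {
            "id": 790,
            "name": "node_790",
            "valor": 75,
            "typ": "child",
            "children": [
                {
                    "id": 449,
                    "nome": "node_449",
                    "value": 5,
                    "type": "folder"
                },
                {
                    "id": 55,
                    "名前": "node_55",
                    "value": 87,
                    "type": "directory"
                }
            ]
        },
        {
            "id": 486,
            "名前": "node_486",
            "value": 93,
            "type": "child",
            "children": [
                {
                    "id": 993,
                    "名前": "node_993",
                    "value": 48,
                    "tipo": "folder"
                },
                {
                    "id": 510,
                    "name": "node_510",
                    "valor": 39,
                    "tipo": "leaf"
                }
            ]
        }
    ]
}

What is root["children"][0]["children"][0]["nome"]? "node_449"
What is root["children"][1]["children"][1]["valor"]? 39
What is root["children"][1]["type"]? "child"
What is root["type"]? "parent"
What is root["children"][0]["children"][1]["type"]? "directory"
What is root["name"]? "node_196"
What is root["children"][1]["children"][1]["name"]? "node_510"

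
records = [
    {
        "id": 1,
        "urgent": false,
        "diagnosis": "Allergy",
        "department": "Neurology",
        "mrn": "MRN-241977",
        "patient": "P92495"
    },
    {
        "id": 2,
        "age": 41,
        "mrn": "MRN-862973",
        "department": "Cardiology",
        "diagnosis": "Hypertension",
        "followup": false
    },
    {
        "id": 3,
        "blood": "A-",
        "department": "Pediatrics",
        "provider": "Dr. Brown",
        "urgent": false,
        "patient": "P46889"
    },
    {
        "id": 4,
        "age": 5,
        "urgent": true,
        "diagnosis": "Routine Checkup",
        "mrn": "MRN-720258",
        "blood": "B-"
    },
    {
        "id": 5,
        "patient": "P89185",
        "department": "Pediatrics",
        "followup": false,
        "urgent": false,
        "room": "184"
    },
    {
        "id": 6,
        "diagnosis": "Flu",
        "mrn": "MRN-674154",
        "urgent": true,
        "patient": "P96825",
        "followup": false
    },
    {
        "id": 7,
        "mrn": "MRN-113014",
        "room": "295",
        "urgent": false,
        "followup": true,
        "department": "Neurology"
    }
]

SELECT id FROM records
[1, 2, 3, 4, 5, 6, 7]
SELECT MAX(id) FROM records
7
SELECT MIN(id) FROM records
1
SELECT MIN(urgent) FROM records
False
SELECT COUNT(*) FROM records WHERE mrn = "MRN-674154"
1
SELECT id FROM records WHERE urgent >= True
[4, 6]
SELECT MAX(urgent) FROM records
True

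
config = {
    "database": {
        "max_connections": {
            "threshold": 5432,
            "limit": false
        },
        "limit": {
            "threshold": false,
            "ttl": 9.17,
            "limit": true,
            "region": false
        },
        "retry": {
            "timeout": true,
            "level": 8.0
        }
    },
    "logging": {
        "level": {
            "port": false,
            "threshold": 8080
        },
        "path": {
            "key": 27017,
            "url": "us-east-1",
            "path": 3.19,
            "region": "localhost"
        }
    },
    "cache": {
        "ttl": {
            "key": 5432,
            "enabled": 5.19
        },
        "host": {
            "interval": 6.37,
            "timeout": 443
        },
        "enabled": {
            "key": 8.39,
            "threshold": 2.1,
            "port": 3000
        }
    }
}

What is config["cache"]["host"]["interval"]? 6.37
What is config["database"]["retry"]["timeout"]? True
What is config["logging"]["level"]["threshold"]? 8080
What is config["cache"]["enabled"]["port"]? 3000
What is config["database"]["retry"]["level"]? 8.0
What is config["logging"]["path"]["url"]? "us-east-1"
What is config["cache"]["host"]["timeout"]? 443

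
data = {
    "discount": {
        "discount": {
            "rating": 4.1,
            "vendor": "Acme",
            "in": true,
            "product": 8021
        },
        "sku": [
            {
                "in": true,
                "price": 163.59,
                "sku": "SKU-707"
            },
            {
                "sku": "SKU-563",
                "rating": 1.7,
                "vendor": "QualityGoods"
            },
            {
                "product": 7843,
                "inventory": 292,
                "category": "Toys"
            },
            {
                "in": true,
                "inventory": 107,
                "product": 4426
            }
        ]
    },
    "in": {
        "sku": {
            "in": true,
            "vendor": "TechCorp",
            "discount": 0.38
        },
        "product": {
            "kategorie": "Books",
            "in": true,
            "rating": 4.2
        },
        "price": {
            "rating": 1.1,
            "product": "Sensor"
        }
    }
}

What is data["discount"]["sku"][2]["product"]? 7843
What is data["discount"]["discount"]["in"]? True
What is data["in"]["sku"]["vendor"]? "TechCorp"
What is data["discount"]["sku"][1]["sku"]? "SKU-563"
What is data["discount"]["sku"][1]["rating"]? 1.7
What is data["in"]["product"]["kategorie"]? "Books"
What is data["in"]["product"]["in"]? True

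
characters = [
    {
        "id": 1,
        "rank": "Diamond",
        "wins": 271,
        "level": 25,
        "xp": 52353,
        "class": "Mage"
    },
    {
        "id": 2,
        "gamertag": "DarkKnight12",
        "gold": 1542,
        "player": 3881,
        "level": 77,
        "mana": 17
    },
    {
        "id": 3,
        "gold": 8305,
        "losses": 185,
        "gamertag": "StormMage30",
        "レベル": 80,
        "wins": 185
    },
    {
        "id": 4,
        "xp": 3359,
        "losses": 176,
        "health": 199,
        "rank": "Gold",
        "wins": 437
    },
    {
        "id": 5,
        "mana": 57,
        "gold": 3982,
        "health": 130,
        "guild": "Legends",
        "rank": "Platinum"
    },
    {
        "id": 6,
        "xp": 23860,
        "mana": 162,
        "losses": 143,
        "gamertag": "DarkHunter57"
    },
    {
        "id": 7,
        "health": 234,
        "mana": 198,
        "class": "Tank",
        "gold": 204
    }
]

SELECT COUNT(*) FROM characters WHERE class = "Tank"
1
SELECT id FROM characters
[1, 2, 3, 4, 5, 6, 7]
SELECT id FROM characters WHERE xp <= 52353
[1, 4, 6]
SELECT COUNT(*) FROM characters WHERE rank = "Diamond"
1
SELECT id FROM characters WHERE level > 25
[2]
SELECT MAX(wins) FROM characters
437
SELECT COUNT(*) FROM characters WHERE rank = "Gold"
1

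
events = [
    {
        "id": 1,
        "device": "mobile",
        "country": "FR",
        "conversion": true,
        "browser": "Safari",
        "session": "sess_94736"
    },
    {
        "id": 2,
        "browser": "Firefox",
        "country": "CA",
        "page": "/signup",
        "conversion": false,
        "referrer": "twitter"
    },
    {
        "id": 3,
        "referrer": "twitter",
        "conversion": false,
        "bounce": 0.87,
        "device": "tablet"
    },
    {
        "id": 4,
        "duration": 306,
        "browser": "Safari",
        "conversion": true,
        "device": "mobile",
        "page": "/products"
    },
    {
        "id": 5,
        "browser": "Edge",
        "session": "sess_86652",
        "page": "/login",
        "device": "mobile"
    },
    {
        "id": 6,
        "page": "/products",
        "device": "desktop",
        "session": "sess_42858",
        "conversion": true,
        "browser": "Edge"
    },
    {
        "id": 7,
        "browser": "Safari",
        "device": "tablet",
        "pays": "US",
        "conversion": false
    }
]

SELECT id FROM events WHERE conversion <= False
[2, 3, 7]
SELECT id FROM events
[1, 2, 3, 4, 5, 6, 7]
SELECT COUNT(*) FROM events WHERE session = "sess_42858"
1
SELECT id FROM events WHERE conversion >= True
[1, 4, 6]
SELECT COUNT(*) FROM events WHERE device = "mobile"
3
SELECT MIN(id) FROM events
1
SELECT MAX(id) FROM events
7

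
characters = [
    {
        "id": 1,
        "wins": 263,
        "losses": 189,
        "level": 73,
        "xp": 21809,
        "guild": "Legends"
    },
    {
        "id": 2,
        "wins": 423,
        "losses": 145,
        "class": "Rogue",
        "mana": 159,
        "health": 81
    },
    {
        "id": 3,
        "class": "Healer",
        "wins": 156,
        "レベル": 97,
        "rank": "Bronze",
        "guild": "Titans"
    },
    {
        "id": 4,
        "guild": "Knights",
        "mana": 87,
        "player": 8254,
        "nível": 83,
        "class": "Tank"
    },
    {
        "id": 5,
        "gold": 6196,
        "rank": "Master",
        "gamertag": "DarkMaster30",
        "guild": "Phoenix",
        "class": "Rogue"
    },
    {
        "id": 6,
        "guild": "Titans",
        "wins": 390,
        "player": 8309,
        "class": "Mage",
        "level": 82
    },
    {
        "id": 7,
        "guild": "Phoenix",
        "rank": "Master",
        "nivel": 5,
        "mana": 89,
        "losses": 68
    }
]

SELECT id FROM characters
[1, 2, 3, 4, 5, 6, 7]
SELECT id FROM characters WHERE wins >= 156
[1, 2, 3, 6]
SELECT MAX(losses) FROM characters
189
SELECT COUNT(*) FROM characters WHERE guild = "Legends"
1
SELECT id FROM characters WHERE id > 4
[5, 6, 7]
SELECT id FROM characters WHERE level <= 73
[1]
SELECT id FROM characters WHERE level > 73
[6]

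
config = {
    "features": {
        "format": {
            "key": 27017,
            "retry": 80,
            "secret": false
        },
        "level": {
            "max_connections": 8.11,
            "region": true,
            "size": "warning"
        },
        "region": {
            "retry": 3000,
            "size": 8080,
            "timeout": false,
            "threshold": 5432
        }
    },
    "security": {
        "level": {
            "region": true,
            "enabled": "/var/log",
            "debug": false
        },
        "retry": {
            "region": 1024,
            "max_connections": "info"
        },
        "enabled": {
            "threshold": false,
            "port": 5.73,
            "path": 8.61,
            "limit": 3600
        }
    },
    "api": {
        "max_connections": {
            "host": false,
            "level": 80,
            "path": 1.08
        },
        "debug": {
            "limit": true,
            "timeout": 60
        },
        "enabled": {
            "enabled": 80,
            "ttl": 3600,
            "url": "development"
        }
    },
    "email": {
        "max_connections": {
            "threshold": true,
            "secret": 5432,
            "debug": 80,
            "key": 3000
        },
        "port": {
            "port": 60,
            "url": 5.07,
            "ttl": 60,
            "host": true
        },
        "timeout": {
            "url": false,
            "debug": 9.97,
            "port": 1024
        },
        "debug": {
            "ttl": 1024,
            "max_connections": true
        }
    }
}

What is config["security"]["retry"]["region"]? 1024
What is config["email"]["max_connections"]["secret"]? 5432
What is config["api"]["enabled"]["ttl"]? 3600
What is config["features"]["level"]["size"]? "warning"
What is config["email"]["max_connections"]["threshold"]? True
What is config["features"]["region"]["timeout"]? False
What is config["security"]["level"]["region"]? True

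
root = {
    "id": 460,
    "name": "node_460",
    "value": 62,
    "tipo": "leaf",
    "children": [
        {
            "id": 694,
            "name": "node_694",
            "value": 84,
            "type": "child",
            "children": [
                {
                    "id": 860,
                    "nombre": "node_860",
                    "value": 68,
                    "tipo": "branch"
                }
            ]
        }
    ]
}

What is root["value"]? 62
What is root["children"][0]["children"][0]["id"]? 860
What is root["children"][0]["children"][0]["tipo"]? "branch"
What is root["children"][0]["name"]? "node_694"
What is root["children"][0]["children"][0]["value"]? 68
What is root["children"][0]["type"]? "child"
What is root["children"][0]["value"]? 84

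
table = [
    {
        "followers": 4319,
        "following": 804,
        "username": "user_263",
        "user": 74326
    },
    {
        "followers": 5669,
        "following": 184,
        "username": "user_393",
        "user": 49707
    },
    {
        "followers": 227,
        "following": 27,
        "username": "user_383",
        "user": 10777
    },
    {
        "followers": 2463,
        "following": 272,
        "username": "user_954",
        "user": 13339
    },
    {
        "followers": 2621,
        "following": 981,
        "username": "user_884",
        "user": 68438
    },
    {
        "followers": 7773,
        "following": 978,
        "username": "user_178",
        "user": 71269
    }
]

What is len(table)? 6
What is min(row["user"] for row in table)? 10777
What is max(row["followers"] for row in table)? 7773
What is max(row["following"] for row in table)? 981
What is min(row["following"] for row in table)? 27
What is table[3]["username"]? "user_954"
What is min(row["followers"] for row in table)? 227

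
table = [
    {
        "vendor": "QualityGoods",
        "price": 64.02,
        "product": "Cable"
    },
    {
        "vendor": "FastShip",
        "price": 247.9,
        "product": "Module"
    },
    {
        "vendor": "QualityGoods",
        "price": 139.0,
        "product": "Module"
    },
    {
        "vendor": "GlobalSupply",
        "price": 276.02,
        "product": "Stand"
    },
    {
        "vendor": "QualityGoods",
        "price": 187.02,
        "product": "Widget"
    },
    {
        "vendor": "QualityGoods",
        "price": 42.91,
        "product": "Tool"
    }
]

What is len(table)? 6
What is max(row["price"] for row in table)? 276.02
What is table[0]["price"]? 64.02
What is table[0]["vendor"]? "QualityGoods"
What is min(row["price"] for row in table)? 42.91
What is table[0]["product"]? "Cable"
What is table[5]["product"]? "Tool"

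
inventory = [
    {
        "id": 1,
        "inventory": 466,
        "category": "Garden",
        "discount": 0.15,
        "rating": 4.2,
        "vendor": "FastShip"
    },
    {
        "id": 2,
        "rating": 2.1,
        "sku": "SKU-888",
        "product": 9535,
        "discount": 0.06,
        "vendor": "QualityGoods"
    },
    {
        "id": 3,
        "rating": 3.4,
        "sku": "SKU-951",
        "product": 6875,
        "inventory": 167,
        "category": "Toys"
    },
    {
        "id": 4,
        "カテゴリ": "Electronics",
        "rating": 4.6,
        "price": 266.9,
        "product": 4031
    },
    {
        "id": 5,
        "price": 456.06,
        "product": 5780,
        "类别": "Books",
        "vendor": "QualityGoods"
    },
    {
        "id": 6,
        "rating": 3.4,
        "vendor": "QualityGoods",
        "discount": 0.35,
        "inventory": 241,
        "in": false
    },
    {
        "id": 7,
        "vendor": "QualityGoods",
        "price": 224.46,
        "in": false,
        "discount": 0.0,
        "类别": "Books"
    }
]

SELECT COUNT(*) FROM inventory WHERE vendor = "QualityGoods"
4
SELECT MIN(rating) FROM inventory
2.1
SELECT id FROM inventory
[1, 2, 3, 4, 5, 6, 7]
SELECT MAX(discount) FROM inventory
0.35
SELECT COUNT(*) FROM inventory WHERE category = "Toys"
1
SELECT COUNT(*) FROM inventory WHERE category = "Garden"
1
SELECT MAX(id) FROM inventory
7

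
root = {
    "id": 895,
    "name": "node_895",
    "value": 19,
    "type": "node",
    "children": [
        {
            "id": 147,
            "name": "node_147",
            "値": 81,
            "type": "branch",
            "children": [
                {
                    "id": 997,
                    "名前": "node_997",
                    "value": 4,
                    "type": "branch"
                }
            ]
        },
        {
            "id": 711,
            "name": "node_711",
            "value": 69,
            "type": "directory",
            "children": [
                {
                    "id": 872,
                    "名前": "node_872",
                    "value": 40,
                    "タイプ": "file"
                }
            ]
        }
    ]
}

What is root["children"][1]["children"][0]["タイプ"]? "file"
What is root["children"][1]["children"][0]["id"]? 872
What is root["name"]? "node_895"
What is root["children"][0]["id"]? 147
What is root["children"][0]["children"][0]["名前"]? "node_997"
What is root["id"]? 895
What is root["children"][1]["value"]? 69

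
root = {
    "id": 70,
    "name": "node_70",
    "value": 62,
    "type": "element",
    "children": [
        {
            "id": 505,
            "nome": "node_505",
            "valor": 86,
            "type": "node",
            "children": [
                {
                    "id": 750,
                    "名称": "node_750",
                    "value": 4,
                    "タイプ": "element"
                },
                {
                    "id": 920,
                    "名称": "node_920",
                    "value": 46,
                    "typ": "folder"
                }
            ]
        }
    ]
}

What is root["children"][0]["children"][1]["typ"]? "folder"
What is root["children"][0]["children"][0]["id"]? 750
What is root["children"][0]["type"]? "node"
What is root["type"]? "element"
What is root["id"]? 70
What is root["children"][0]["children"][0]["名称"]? "node_750"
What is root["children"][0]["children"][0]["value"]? 4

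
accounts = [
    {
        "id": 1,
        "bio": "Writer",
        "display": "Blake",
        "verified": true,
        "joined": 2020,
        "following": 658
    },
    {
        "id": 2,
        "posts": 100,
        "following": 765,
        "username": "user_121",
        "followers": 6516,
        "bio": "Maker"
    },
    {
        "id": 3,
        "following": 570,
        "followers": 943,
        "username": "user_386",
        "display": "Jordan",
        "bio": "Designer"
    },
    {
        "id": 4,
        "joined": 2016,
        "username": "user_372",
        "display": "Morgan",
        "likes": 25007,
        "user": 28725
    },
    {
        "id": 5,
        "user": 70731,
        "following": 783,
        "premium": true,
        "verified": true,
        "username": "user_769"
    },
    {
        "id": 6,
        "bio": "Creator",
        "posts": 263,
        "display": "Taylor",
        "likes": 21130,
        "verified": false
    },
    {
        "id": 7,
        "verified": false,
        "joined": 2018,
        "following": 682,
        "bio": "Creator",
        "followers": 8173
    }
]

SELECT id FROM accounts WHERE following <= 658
[1, 3]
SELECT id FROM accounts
[1, 2, 3, 4, 5, 6, 7]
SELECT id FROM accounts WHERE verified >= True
[1, 5]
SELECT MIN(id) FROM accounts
1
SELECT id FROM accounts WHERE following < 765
[1, 3, 7]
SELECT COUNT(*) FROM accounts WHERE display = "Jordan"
1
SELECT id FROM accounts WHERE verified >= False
[1, 5, 6, 7]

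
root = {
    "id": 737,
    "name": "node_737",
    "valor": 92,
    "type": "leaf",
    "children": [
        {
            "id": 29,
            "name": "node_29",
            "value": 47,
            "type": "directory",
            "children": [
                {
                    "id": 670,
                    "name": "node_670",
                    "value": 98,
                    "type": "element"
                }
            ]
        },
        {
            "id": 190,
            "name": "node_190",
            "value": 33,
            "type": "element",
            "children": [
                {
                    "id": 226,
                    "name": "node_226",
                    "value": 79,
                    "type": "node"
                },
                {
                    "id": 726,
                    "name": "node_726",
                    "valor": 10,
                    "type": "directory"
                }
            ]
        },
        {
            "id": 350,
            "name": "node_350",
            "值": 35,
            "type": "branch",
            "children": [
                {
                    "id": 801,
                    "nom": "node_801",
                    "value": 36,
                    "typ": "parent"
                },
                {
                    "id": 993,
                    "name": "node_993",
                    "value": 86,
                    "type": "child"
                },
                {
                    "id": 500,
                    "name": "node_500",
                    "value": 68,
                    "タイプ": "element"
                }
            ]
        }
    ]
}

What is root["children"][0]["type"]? "directory"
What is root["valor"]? 92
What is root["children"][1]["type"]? "element"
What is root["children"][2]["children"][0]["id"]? 801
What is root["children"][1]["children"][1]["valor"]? 10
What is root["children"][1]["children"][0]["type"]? "node"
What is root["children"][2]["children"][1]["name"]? "node_993"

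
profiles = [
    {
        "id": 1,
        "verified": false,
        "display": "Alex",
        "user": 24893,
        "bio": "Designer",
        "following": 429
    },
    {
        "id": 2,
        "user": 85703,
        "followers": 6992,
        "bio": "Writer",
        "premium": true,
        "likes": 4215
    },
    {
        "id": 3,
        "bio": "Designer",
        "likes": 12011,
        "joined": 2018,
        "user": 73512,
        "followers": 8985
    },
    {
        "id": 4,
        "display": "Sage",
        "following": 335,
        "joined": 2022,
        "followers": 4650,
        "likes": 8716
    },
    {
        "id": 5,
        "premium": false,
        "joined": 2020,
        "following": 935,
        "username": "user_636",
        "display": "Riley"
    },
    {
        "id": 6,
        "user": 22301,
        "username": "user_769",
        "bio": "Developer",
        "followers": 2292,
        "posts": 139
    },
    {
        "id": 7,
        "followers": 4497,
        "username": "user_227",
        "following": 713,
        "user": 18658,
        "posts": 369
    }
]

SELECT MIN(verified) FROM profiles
False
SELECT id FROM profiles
[1, 2, 3, 4, 5, 6, 7]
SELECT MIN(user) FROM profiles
18658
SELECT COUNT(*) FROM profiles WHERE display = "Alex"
1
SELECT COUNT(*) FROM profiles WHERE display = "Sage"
1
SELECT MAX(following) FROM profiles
935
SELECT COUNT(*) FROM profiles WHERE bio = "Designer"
2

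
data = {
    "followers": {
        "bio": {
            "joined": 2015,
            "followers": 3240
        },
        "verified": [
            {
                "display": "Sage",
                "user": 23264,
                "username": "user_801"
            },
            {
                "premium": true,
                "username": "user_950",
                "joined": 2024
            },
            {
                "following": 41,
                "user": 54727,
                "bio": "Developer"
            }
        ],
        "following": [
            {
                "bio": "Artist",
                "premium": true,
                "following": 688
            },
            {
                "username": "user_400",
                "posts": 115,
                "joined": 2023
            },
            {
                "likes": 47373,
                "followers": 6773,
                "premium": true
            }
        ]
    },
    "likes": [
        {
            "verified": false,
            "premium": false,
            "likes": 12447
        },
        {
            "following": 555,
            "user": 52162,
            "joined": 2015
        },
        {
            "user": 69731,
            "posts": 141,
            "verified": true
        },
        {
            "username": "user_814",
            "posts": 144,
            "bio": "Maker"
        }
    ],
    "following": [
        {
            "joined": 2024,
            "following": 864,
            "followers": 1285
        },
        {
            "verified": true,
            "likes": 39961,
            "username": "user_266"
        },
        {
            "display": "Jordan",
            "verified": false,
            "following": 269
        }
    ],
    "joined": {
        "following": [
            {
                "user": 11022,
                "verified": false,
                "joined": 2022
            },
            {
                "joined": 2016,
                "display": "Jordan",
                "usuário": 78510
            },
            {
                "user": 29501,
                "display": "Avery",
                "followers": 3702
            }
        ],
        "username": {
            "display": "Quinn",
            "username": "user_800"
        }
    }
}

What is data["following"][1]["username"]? "user_266"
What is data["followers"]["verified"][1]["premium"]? True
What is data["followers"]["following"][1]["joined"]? 2023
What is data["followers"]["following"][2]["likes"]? 47373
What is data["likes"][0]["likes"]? 12447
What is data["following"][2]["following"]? 269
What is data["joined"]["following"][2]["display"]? "Avery"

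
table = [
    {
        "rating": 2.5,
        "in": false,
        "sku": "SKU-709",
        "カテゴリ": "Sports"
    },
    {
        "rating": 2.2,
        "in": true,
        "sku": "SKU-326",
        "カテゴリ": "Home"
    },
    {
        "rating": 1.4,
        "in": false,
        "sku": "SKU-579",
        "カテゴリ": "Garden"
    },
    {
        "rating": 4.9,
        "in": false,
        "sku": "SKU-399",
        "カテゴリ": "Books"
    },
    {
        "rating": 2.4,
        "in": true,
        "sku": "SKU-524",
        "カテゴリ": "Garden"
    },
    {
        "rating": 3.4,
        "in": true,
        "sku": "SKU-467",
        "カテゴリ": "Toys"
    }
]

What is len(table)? 6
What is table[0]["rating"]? 2.5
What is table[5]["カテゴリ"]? "Toys"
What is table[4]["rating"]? 2.4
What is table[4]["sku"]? "SKU-524"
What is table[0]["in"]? False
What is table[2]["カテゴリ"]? "Garden"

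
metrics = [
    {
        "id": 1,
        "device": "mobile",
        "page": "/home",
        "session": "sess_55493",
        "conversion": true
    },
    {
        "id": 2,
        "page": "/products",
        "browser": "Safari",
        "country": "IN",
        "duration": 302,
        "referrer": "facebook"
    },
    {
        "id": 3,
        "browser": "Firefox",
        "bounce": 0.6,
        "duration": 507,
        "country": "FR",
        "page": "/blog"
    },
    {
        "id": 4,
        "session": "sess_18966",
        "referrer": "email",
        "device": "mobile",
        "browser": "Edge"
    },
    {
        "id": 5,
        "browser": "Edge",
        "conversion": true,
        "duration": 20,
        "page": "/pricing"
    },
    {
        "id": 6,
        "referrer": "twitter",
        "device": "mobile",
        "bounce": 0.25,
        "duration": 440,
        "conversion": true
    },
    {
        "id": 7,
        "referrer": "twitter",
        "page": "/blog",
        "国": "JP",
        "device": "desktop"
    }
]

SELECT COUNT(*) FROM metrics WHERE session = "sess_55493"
1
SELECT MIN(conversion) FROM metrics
True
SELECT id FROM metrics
[1, 2, 3, 4, 5, 6, 7]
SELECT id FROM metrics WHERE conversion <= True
[1, 5, 6]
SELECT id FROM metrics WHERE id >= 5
[5, 6, 7]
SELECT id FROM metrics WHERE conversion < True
[]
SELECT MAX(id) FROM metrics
7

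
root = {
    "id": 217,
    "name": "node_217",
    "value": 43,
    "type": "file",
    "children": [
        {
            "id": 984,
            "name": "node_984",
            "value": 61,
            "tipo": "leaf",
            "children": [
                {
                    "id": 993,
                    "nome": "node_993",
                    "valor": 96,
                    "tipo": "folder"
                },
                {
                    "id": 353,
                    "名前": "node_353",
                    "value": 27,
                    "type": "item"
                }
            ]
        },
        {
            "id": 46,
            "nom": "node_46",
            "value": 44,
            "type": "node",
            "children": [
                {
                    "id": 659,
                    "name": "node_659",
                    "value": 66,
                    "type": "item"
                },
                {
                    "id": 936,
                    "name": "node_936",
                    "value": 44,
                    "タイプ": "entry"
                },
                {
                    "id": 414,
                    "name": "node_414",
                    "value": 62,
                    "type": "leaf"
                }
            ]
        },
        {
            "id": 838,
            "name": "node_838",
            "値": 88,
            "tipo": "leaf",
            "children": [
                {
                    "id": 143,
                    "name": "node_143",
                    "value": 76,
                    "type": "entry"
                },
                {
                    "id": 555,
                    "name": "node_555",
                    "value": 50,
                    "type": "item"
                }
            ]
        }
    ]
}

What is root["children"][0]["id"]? 984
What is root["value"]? 43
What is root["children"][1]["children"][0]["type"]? "item"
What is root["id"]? 217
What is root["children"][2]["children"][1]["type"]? "item"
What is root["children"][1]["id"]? 46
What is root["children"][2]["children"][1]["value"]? 50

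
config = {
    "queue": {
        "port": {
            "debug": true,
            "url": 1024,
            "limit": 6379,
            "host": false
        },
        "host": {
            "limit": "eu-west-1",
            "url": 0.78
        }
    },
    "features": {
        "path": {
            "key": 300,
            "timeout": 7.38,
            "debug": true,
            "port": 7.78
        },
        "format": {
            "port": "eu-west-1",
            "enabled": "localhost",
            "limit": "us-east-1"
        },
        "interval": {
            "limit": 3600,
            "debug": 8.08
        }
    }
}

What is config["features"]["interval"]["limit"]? 3600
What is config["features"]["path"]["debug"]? True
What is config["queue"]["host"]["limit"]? "eu-west-1"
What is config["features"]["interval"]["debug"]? 8.08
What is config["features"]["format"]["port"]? "eu-west-1"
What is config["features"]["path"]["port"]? 7.78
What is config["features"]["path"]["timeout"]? 7.38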